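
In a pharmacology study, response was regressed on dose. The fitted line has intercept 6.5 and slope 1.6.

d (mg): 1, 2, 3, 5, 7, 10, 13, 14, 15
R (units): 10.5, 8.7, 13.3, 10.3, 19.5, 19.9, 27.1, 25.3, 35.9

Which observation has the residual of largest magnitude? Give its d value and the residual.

d=1: ŷ = 6.5 + 1.6·1 = 8.1; e = 10.5 − 8.1 = 2.4
d=2: ŷ = 6.5 + 1.6·2 = 9.7; e = 8.7 − 9.7 = -1
d=3: ŷ = 6.5 + 1.6·3 = 11.3; e = 13.3 − 11.3 = 2
d=5: ŷ = 6.5 + 1.6·5 = 14.5; e = 10.3 − 14.5 = -4.2
d=7: ŷ = 6.5 + 1.6·7 = 17.7; e = 19.5 − 17.7 = 1.8
d=10: ŷ = 6.5 + 1.6·10 = 22.5; e = 19.9 − 22.5 = -2.6
d=13: ŷ = 6.5 + 1.6·13 = 27.3; e = 27.1 − 27.3 = -0.2
d=14: ŷ = 6.5 + 1.6·14 = 28.9; e = 25.3 − 28.9 = -3.6
d=15: ŷ = 6.5 + 1.6·15 = 30.5; e = 35.9 − 30.5 = 5.4
Largest |e| is 5.4 at d = 15, residual 5.4.

d = 15, e = 5.4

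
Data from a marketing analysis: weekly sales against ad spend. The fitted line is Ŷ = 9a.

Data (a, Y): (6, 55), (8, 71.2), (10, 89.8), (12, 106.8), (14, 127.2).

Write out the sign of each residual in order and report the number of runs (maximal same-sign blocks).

a=6: Ŷ = 9·6 = 54; e = 55 − 54 = 1
a=8: Ŷ = 9·8 = 72; e = 71.2 − 72 = -0.8
a=10: Ŷ = 9·10 = 90; e = 89.8 − 90 = -0.2
a=12: Ŷ = 9·12 = 108; e = 106.8 − 108 = -1.2
a=14: Ŷ = 9·14 = 126; e = 127.2 − 126 = 1.2
Signs: + − − − +
Runs: +×1, −×3, +×1 → 3

3 runs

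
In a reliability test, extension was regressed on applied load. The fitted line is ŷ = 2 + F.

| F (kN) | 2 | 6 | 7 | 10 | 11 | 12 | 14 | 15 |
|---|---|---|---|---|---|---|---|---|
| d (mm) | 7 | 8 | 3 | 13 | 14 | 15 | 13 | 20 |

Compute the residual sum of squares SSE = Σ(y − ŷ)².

SSE = 66

F=2: ŷ = 2 + 2 = 4; r = 7 − 4 = 3
F=6: ŷ = 2 + 6 = 8; r = 8 − 8 = 0
F=7: ŷ = 2 + 7 = 9; r = 3 − 9 = -6
F=10: ŷ = 2 + 10 = 12; r = 13 − 12 = 1
F=11: ŷ = 2 + 11 = 13; r = 14 − 13 = 1
F=12: ŷ = 2 + 12 = 14; r = 15 − 14 = 1
F=14: ŷ = 2 + 14 = 16; r = 13 − 16 = -3
F=15: ŷ = 2 + 15 = 17; r = 20 − 17 = 3
SSE = 9 + 0 + 36 + 1 + 1 + 1 + 9 + 9 = 66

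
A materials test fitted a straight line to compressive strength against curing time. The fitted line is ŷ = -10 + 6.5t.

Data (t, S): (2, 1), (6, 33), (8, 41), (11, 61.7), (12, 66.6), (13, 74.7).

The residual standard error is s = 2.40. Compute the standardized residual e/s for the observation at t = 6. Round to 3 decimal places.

ŷ = -10 + 6.5·6 = 29
e = 33 − 29 = 4
e/s = 4 / 2.40 = 1.667

1.667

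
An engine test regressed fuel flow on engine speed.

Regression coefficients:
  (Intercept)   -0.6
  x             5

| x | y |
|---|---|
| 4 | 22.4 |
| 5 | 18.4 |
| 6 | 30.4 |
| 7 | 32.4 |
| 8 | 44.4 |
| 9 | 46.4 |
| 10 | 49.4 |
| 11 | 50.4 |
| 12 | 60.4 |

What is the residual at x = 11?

e = -4

ŷ = -0.6 + 5·11 = 54.4
e = 50.4 − 54.4 = -4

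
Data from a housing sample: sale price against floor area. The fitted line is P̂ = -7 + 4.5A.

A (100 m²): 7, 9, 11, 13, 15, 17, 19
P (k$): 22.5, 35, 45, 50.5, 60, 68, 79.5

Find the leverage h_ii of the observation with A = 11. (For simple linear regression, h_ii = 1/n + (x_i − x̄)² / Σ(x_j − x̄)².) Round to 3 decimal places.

h = 0.179

Ā = (7 + 9 + 11 + 13 + 15 + 17 + 19)/7 = 13
Σ(A − Ā)² = 36 + 16 + 4 + 0 + 4 + 16 + 36 = 112
h = 1/7 + (-2)²/112 = 0.142857 + 0.0357143 = 0.179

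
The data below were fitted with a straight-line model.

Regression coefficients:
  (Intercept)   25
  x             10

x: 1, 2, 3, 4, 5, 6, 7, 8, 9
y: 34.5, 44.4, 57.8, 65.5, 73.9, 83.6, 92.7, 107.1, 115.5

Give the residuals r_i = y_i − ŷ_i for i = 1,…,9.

x=1: ŷ = 25 + 10·1 = 35; r = 34.5 − 35 = -0.5
x=2: ŷ = 25 + 10·2 = 45; r = 44.4 − 45 = -0.6
x=3: ŷ = 25 + 10·3 = 55; r = 57.8 − 55 = 2.8
x=4: ŷ = 25 + 10·4 = 65; r = 65.5 − 65 = 0.5
x=5: ŷ = 25 + 10·5 = 75; r = 73.9 − 75 = -1.1
x=6: ŷ = 25 + 10·6 = 85; r = 83.6 − 85 = -1.4
x=7: ŷ = 25 + 10·7 = 95; r = 92.7 − 95 = -2.3
x=8: ŷ = 25 + 10·8 = 105; r = 107.1 − 105 = 2.1
x=9: ŷ = 25 + 10·9 = 115; r = 115.5 − 115 = 0.5

-0.5, -0.6, 2.8, 0.5, -1.1, -1.4, -2.3, 2.1, 0.5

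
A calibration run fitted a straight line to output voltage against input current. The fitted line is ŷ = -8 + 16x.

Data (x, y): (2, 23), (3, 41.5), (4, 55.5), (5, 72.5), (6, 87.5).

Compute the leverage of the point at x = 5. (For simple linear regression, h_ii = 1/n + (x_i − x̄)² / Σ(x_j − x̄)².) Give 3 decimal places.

h = 0.300

x̄ = (2 + 3 + 4 + 5 + 6)/5 = 4
Σ(x − x̄)² = 4 + 1 + 0 + 1 + 4 = 10
h = 1/5 + (1)²/10 = 0.2 + 0.1 = 0.300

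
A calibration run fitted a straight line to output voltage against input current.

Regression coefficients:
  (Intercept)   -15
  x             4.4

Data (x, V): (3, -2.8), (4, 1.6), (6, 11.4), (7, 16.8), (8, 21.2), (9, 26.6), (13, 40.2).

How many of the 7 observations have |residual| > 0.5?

6

x=3: ŷ = -15 + 4.4·3 = -1.8; e = -2.8 − (-1.8) = -1
x=4: ŷ = -15 + 4.4·4 = 2.6; e = 1.6 − 2.6 = -1
x=6: ŷ = -15 + 4.4·6 = 11.4; e = 11.4 − 11.4 = 0
x=7: ŷ = -15 + 4.4·7 = 15.8; e = 16.8 − 15.8 = 1
x=8: ŷ = -15 + 4.4·8 = 20.2; e = 21.2 − 20.2 = 1
x=9: ŷ = -15 + 4.4·9 = 24.6; e = 26.6 − 24.6 = 2
x=13: ŷ = -15 + 4.4·13 = 42.2; e = 40.2 − 42.2 = -2
|e| > 0.5: x=3 (|e|=1), x=4 (|e|=1), x=7 (|e|=1), x=8 (|e|=1), x=9 (|e|=2), x=13 (|e|=2) → 6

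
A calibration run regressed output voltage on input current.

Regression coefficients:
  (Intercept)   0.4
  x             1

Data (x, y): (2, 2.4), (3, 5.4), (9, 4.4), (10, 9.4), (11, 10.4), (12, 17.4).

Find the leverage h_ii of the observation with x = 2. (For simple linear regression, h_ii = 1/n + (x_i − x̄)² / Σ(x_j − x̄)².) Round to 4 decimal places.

x̄ = (2 + 3 + 9 + 10 + 11 + 12)/6 = 7.83333
Σ(x − x̄)² = 34.0278 + 23.3611 + 1.36111 + 4.69444 + 10.0278 + 17.3611 = 90.8333
h = 1/6 + (-5.83333)²/90.8333 = 0.166667 + 0.374618 = 0.5413

h = 0.5413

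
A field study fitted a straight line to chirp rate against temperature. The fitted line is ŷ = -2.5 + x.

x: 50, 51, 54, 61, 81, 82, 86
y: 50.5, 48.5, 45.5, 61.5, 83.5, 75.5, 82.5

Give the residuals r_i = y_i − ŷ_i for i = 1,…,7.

3, 0, -6, 3, 5, -4, -1

x=50: ŷ = -2.5 + 50 = 47.5; r = 50.5 − 47.5 = 3
x=51: ŷ = -2.5 + 51 = 48.5; r = 48.5 − 48.5 = 0
x=54: ŷ = -2.5 + 54 = 51.5; r = 45.5 − 51.5 = -6
x=61: ŷ = -2.5 + 61 = 58.5; r = 61.5 − 58.5 = 3
x=81: ŷ = -2.5 + 81 = 78.5; r = 83.5 − 78.5 = 5
x=82: ŷ = -2.5 + 82 = 79.5; r = 75.5 − 79.5 = -4
x=86: ŷ = -2.5 + 86 = 83.5; r = 82.5 − 83.5 = -1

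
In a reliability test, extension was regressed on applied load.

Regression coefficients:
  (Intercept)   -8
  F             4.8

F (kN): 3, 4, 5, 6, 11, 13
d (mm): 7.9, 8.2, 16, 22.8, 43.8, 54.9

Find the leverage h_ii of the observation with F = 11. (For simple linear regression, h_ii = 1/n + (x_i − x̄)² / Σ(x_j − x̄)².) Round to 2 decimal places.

h = 0.36

F̄ = (3 + 4 + 5 + 6 + 11 + 13)/6 = 7
Σ(F − F̄)² = 16 + 9 + 4 + 1 + 16 + 36 = 82
h = 1/6 + (4)²/82 = 0.166667 + 0.195122 = 0.36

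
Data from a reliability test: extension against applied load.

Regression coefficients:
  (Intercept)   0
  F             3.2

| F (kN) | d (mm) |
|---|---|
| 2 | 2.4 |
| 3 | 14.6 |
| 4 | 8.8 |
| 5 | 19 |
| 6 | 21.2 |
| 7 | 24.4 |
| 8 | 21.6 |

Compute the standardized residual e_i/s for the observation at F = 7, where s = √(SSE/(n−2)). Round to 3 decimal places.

F=2: ŷ = 3.2·2 = 6.4; e = 2.4 − 6.4 = -4
F=3: ŷ = 3.2·3 = 9.6; e = 14.6 − 9.6 = 5
F=4: ŷ = 3.2·4 = 12.8; e = 8.8 − 12.8 = -4
F=5: ŷ = 3.2·5 = 16; e = 19 − 16 = 3
F=6: ŷ = 3.2·6 = 19.2; e = 21.2 − 19.2 = 2
F=7: ŷ = 3.2·7 = 22.4; e = 24.4 − 22.4 = 2
F=8: ŷ = 3.2·8 = 25.6; e = 21.6 − 25.6 = -4
SSE = 16 + 25 + 16 + 9 + 4 + 4 + 16 = 90
s = √(90/5) = 4.24264
e/s = 2 / 4.24264 = 0.471

0.471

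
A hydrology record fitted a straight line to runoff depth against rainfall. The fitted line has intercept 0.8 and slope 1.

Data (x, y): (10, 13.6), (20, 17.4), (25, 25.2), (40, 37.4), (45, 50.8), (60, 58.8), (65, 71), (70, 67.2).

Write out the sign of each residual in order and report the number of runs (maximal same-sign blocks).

x=10: ŷ = 0.8 + 10 = 10.8; r = 13.6 − 10.8 = 2.8
x=20: ŷ = 0.8 + 20 = 20.8; r = 17.4 − 20.8 = -3.4
x=25: ŷ = 0.8 + 25 = 25.8; r = 25.2 − 25.8 = -0.6
x=40: ŷ = 0.8 + 40 = 40.8; r = 37.4 − 40.8 = -3.4
x=45: ŷ = 0.8 + 45 = 45.8; r = 50.8 − 45.8 = 5
x=60: ŷ = 0.8 + 60 = 60.8; r = 58.8 − 60.8 = -2
x=65: ŷ = 0.8 + 65 = 65.8; r = 71 − 65.8 = 5.2
x=70: ŷ = 0.8 + 70 = 70.8; r = 67.2 − 70.8 = -3.6
Signs: + − − − + − + −
Runs: +×1, −×3, +×1, −×1, +×1, −×1 → 6

6 runs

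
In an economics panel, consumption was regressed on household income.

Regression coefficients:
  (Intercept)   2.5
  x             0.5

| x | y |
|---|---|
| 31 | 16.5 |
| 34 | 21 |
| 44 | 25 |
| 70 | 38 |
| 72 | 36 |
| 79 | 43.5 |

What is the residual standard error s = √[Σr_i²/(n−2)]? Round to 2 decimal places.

s = 1.84

x=31: ŷ = 2.5 + 0.5·31 = 18; r = 16.5 − 18 = -1.5
x=34: ŷ = 2.5 + 0.5·34 = 19.5; r = 21 − 19.5 = 1.5
x=44: ŷ = 2.5 + 0.5·44 = 24.5; r = 25 − 24.5 = 0.5
x=70: ŷ = 2.5 + 0.5·70 = 37.5; r = 38 − 37.5 = 0.5
x=72: ŷ = 2.5 + 0.5·72 = 38.5; r = 36 − 38.5 = -2.5
x=79: ŷ = 2.5 + 0.5·79 = 42; r = 43.5 − 42 = 1.5
SSE = 2.25 + 2.25 + 0.25 + 0.25 + 6.25 + 2.25 = 13.5
s = √(13.5/4) = √3.375 ≈ 1.84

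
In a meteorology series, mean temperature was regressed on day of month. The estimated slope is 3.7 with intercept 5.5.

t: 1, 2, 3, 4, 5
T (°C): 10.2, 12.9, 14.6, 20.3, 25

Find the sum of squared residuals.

t=1: T̂ = 5.5 + 3.7·1 = 9.2; r = 10.2 − 9.2 = 1
t=2: T̂ = 5.5 + 3.7·2 = 12.9; r = 12.9 − 12.9 = 0
t=3: T̂ = 5.5 + 3.7·3 = 16.6; r = 14.6 − 16.6 = -2
t=4: T̂ = 5.5 + 3.7·4 = 20.3; r = 20.3 − 20.3 = 0
t=5: T̂ = 5.5 + 3.7·5 = 24; r = 25 − 24 = 1
SSE = 1 + 0 + 4 + 0 + 1 = 6

SSE = 6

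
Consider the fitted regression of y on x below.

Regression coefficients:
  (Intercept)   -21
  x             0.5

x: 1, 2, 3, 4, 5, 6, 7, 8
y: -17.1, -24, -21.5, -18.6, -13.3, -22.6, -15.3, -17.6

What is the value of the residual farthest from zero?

e = 5.2

x=1: ŷ = -21 + 0.5·1 = -20.5; e = -17.1 − (-20.5) = 3.4
x=2: ŷ = -21 + 0.5·2 = -20; e = -24 − (-20) = -4
x=3: ŷ = -21 + 0.5·3 = -19.5; e = -21.5 − (-19.5) = -2
x=4: ŷ = -21 + 0.5·4 = -19; e = -18.6 − (-19) = 0.4
x=5: ŷ = -21 + 0.5·5 = -18.5; e = -13.3 − (-18.5) = 5.2
x=6: ŷ = -21 + 0.5·6 = -18; e = -22.6 − (-18) = -4.6
x=7: ŷ = -21 + 0.5·7 = -17.5; e = -15.3 − (-17.5) = 2.2
x=8: ŷ = -21 + 0.5·8 = -17; e = -17.6 − (-17) = -0.6
Largest |e| is 5.2 at x = 5, residual 5.2.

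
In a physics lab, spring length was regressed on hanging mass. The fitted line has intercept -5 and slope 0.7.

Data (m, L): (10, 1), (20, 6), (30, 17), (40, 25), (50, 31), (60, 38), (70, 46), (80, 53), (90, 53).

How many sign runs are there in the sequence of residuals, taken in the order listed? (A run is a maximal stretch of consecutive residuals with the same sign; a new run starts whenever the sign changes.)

m=10: L̂ = -5 + 0.7·10 = 2; r = 1 − 2 = -1
m=20: L̂ = -5 + 0.7·20 = 9; r = 6 − 9 = -3
m=30: L̂ = -5 + 0.7·30 = 16; r = 17 − 16 = 1
m=40: L̂ = -5 + 0.7·40 = 23; r = 25 − 23 = 2
m=50: L̂ = -5 + 0.7·50 = 30; r = 31 − 30 = 1
m=60: L̂ = -5 + 0.7·60 = 37; r = 38 − 37 = 1
m=70: L̂ = -5 + 0.7·70 = 44; r = 46 − 44 = 2
m=80: L̂ = -5 + 0.7·80 = 51; r = 53 − 51 = 2
m=90: L̂ = -5 + 0.7·90 = 58; r = 53 − 58 = -5
Signs: − − + + + + + + −
Runs: −×2, +×6, −×1 → 3

3 runs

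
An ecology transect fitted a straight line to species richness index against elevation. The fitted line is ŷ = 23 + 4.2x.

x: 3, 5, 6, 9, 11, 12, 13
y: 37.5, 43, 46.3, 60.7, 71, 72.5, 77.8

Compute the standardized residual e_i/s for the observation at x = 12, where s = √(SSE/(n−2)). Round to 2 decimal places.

-0.57

x=3: ŷ = 23 + 4.2·3 = 35.6; e = 37.5 − 35.6 = 1.9
x=5: ŷ = 23 + 4.2·5 = 44; e = 43 − 44 = -1
x=6: ŷ = 23 + 4.2·6 = 48.2; e = 46.3 − 48.2 = -1.9
x=9: ŷ = 23 + 4.2·9 = 60.8; e = 60.7 − 60.8 = -0.1
x=11: ŷ = 23 + 4.2·11 = 69.2; e = 71 − 69.2 = 1.8
x=12: ŷ = 23 + 4.2·12 = 73.4; e = 72.5 − 73.4 = -0.9
x=13: ŷ = 23 + 4.2·13 = 77.6; e = 77.8 − 77.6 = 0.2
SSE = 3.61 + 1 + 3.61 + 0.01 + 3.24 + 0.81 + 0.04 = 12.32
s = √(12.32/5) = 1.56971
e/s = -0.9 / 1.56971 = -0.57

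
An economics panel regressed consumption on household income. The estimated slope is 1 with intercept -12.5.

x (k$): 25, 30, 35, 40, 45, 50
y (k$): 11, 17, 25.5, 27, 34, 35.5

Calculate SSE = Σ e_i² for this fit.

SSE = 18

x=25: ŷ = -12.5 + 25 = 12.5; e = 11 − 12.5 = -1.5
x=30: ŷ = -12.5 + 30 = 17.5; e = 17 − 17.5 = -0.5
x=35: ŷ = -12.5 + 35 = 22.5; e = 25.5 − 22.5 = 3
x=40: ŷ = -12.5 + 40 = 27.5; e = 27 − 27.5 = -0.5
x=45: ŷ = -12.5 + 45 = 32.5; e = 34 − 32.5 = 1.5
x=50: ŷ = -12.5 + 50 = 37.5; e = 35.5 − 37.5 = -2
SSE = 2.25 + 0.25 + 9 + 0.25 + 2.25 + 4 = 18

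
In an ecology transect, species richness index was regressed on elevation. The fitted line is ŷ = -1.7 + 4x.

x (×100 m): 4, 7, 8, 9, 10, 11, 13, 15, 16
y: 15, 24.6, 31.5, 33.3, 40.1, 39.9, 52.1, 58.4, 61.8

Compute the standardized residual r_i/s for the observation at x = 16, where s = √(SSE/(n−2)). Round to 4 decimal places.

-0.3091

x=4: ŷ = -1.7 + 4·4 = 14.3; r = 15 − 14.3 = 0.7
x=7: ŷ = -1.7 + 4·7 = 26.3; r = 24.6 − 26.3 = -1.7
x=8: ŷ = -1.7 + 4·8 = 30.3; r = 31.5 − 30.3 = 1.2
x=9: ŷ = -1.7 + 4·9 = 34.3; r = 33.3 − 34.3 = -1
x=10: ŷ = -1.7 + 4·10 = 38.3; r = 40.1 − 38.3 = 1.8
x=11: ŷ = -1.7 + 4·11 = 42.3; r = 39.9 − 42.3 = -2.4
x=13: ŷ = -1.7 + 4·13 = 50.3; r = 52.1 − 50.3 = 1.8
x=15: ŷ = -1.7 + 4·15 = 58.3; r = 58.4 − 58.3 = 0.1
x=16: ŷ = -1.7 + 4·16 = 62.3; r = 61.8 − 62.3 = -0.5
SSE = 0.49 + 2.89 + 1.44 + 1 + 3.24 + 5.76 + 3.24 + 0.01 + 0.25 = 18.32
s = √(18.32/7) = 1.61776
r/s = -0.5 / 1.61776 = -0.3091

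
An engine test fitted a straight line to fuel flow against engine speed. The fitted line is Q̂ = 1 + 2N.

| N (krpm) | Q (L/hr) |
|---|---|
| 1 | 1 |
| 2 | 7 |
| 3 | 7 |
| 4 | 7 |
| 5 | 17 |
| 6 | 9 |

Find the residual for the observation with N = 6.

e = -4

Q̂ = 1 + 2·6 = 13
e = 9 − 13 = -4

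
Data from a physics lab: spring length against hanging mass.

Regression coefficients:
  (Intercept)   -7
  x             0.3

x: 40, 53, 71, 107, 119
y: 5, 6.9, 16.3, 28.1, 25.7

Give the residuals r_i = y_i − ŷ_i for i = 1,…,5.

0, -2, 2, 3, -3

x=40: ŷ = -7 + 0.3·40 = 5; r = 5 − 5 = 0
x=53: ŷ = -7 + 0.3·53 = 8.9; r = 6.9 − 8.9 = -2
x=71: ŷ = -7 + 0.3·71 = 14.3; r = 16.3 − 14.3 = 2
x=107: ŷ = -7 + 0.3·107 = 25.1; r = 28.1 − 25.1 = 3
x=119: ŷ = -7 + 0.3·119 = 28.7; r = 25.7 − 28.7 = -3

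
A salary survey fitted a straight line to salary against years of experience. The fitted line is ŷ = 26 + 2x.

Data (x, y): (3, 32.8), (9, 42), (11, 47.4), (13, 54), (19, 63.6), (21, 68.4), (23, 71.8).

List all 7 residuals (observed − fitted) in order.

x=3: ŷ = 26 + 2·3 = 32; e = 32.8 − 32 = 0.8
x=9: ŷ = 26 + 2·9 = 44; e = 42 − 44 = -2
x=11: ŷ = 26 + 2·11 = 48; e = 47.4 − 48 = -0.6
x=13: ŷ = 26 + 2·13 = 52; e = 54 − 52 = 2
x=19: ŷ = 26 + 2·19 = 64; e = 63.6 − 64 = -0.4
x=21: ŷ = 26 + 2·21 = 68; e = 68.4 − 68 = 0.4
x=23: ŷ = 26 + 2·23 = 72; e = 71.8 − 72 = -0.2

0.8, -2, -0.6, 2, -0.4, 0.4, -0.2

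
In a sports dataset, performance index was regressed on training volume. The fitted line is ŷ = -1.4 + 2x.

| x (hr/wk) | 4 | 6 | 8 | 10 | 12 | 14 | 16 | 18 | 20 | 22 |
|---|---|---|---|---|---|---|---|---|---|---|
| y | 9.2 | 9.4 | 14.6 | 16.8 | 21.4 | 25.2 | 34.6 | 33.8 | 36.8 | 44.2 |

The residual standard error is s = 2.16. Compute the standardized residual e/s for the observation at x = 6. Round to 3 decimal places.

-0.556

ŷ = -1.4 + 2·6 = 10.6
e = 9.4 − 10.6 = -1.2
e/s = -1.2 / 2.16 = -0.556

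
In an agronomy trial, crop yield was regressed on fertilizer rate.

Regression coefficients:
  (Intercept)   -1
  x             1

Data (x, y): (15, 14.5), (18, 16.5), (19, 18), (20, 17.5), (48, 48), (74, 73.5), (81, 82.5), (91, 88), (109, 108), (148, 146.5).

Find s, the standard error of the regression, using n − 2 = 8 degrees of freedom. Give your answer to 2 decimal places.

s = 1.35

x=15: ŷ = -1 + 15 = 14; e = 14.5 − 14 = 0.5
x=18: ŷ = -1 + 18 = 17; e = 16.5 − 17 = -0.5
x=19: ŷ = -1 + 19 = 18; e = 18 − 18 = 0
x=20: ŷ = -1 + 20 = 19; e = 17.5 − 19 = -1.5
x=48: ŷ = -1 + 48 = 47; e = 48 − 47 = 1
x=74: ŷ = -1 + 74 = 73; e = 73.5 − 73 = 0.5
x=81: ŷ = -1 + 81 = 80; e = 82.5 − 80 = 2.5
x=91: ŷ = -1 + 91 = 90; e = 88 − 90 = -2
x=109: ŷ = -1 + 109 = 108; e = 108 − 108 = 0
x=148: ŷ = -1 + 148 = 147; e = 146.5 − 147 = -0.5
SSE = 0.25 + 0.25 + 0 + 2.25 + 1 + 0.25 + 6.25 + 4 + 0 + 0.25 = 14.5
s = √(14.5/8) = √1.8125 ≈ 1.35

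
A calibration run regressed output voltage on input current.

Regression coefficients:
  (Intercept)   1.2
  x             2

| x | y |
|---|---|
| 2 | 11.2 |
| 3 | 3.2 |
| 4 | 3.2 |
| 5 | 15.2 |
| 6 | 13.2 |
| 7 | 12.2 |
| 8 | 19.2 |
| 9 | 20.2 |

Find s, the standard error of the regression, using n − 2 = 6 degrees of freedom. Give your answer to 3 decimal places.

s = 4.435

x=2: ŷ = 1.2 + 2·2 = 5.2; r = 11.2 − 5.2 = 6
x=3: ŷ = 1.2 + 2·3 = 7.2; r = 3.2 − 7.2 = -4
x=4: ŷ = 1.2 + 2·4 = 9.2; r = 3.2 − 9.2 = -6
x=5: ŷ = 1.2 + 2·5 = 11.2; r = 15.2 − 11.2 = 4
x=6: ŷ = 1.2 + 2·6 = 13.2; r = 13.2 − 13.2 = 0
x=7: ŷ = 1.2 + 2·7 = 15.2; r = 12.2 − 15.2 = -3
x=8: ŷ = 1.2 + 2·8 = 17.2; r = 19.2 − 17.2 = 2
x=9: ŷ = 1.2 + 2·9 = 19.2; r = 20.2 − 19.2 = 1
SSE = 36 + 16 + 36 + 16 + 0 + 9 + 4 + 1 = 118
s = √(118/6) = √19.6667 ≈ 4.435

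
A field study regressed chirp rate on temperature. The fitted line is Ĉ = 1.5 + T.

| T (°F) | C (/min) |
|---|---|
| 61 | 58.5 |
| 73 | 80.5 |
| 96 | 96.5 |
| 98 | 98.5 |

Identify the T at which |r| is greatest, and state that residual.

T=61: Ĉ = 1.5 + 61 = 62.5; r = 58.5 − 62.5 = -4
T=73: Ĉ = 1.5 + 73 = 74.5; r = 80.5 − 74.5 = 6
T=96: Ĉ = 1.5 + 96 = 97.5; r = 96.5 − 97.5 = -1
T=98: Ĉ = 1.5 + 98 = 99.5; r = 98.5 − 99.5 = -1
Largest |r| is 6 at T = 73, residual 6.

T = 73, r = 6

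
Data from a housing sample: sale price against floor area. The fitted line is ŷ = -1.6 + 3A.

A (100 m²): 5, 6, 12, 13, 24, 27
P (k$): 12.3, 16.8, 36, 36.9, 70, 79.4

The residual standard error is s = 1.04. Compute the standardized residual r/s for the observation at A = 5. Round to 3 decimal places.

ŷ = -1.6 + 3·5 = 13.4
r = 12.3 − 13.4 = -1.1
r/s = -1.1 / 1.04 = -1.058

-1.058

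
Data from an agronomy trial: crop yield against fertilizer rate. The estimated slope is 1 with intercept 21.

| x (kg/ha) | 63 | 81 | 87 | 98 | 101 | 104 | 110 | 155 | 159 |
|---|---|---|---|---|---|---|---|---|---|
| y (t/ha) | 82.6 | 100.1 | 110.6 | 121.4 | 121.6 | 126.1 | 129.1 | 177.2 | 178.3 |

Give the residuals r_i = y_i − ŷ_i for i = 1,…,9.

x=63: ŷ = 21 + 63 = 84; r = 82.6 − 84 = -1.4
x=81: ŷ = 21 + 81 = 102; r = 100.1 − 102 = -1.9
x=87: ŷ = 21 + 87 = 108; r = 110.6 − 108 = 2.6
x=98: ŷ = 21 + 98 = 119; r = 121.4 − 119 = 2.4
x=101: ŷ = 21 + 101 = 122; r = 121.6 − 122 = -0.4
x=104: ŷ = 21 + 104 = 125; r = 126.1 − 125 = 1.1
x=110: ŷ = 21 + 110 = 131; r = 129.1 − 131 = -1.9
x=155: ŷ = 21 + 155 = 176; r = 177.2 − 176 = 1.2
x=159: ŷ = 21 + 159 = 180; r = 178.3 − 180 = -1.7

-1.4, -1.9, 2.6, 2.4, -0.4, 1.1, -1.9, 1.2, -1.7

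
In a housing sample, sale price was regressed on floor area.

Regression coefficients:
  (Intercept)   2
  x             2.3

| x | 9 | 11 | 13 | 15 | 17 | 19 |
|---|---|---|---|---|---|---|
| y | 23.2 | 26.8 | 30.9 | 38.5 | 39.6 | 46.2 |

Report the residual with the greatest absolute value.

r = 2

x=9: ŷ = 2 + 2.3·9 = 22.7; r = 23.2 − 22.7 = 0.5
x=11: ŷ = 2 + 2.3·11 = 27.3; r = 26.8 − 27.3 = -0.5
x=13: ŷ = 2 + 2.3·13 = 31.9; r = 30.9 − 31.9 = -1
x=15: ŷ = 2 + 2.3·15 = 36.5; r = 38.5 − 36.5 = 2
x=17: ŷ = 2 + 2.3·17 = 41.1; r = 39.6 − 41.1 = -1.5
x=19: ŷ = 2 + 2.3·19 = 45.7; r = 46.2 − 45.7 = 0.5
Largest |r| is 2 at x = 15, residual 2.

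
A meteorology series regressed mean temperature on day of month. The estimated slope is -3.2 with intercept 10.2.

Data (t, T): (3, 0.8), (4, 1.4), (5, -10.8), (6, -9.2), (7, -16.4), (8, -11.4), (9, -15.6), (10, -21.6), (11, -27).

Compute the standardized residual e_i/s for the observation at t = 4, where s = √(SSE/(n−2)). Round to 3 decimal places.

t=3: T̂ = 10.2 − 3.2·3 = 0.6; e = 0.8 − 0.6 = 0.2
t=4: T̂ = 10.2 − 3.2·4 = -2.6; e = 1.4 − (-2.6) = 4
t=5: T̂ = 10.2 − 3.2·5 = -5.8; e = -10.8 − (-5.8) = -5
t=6: T̂ = 10.2 − 3.2·6 = -9; e = -9.2 − (-9) = -0.2
t=7: T̂ = 10.2 − 3.2·7 = -12.2; e = -16.4 − (-12.2) = -4.2
t=8: T̂ = 10.2 − 3.2·8 = -15.4; e = -11.4 − (-15.4) = 4
t=9: T̂ = 10.2 − 3.2·9 = -18.6; e = -15.6 − (-18.6) = 3
t=10: T̂ = 10.2 − 3.2·10 = -21.8; e = -21.6 − (-21.8) = 0.2
t=11: T̂ = 10.2 − 3.2·11 = -25; e = -27 − (-25) = -2
SSE = 0.04 + 16 + 25 + 0.04 + 17.64 + 16 + 9 + 0.04 + 4 = 87.76
s = √(87.76/7) = 3.54078
e/s = 4 / 3.54078 = 1.130

1.130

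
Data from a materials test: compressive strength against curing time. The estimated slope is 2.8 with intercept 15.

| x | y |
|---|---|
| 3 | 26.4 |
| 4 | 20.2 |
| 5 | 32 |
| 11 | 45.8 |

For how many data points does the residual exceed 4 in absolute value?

1

x=3: ŷ = 15 + 2.8·3 = 23.4; e = 26.4 − 23.4 = 3
x=4: ŷ = 15 + 2.8·4 = 26.2; e = 20.2 − 26.2 = -6
x=5: ŷ = 15 + 2.8·5 = 29; e = 32 − 29 = 3
x=11: ŷ = 15 + 2.8·11 = 45.8; e = 45.8 − 45.8 = 0
|e| > 4: x=4 (|e|=6) → 1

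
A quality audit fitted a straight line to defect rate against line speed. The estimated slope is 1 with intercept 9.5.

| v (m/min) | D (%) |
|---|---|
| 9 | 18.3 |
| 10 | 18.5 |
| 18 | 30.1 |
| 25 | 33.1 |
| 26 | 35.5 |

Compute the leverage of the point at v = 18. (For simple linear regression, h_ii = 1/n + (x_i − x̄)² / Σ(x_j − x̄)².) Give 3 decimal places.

v̄ = (9 + 10 + 18 + 25 + 26)/5 = 17.6
Σ(v − v̄)² = 73.96 + 57.76 + 0.16 + 54.76 + 70.56 = 257.2
h = 1/5 + (0.4)²/257.2 = 0.2 + 0.000622084 = 0.201

h = 0.201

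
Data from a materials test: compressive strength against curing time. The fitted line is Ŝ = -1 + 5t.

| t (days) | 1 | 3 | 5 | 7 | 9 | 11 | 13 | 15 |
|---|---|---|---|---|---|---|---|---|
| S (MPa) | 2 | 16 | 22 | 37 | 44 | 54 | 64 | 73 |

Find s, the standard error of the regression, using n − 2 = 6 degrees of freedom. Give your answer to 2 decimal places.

t=1: Ŝ = -1 + 5·1 = 4; e = 2 − 4 = -2
t=3: Ŝ = -1 + 5·3 = 14; e = 16 − 14 = 2
t=5: Ŝ = -1 + 5·5 = 24; e = 22 − 24 = -2
t=7: Ŝ = -1 + 5·7 = 34; e = 37 − 34 = 3
t=9: Ŝ = -1 + 5·9 = 44; e = 44 − 44 = 0
t=11: Ŝ = -1 + 5·11 = 54; e = 54 − 54 = 0
t=13: Ŝ = -1 + 5·13 = 64; e = 64 − 64 = 0
t=15: Ŝ = -1 + 5·15 = 74; e = 73 − 74 = -1
SSE = 4 + 4 + 4 + 9 + 0 + 0 + 0 + 1 = 22
s = √(22/6) = √3.66667 ≈ 1.91

s = 1.91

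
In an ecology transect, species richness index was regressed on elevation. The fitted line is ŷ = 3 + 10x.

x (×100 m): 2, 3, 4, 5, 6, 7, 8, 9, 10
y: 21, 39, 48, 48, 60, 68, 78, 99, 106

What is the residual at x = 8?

ŷ = 3 + 10·8 = 83
r = 78 − 83 = -5

r = -5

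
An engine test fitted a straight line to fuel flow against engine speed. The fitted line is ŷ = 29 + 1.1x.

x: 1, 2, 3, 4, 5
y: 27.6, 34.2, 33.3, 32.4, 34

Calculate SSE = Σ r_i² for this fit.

SSE = 17.5

x=1: ŷ = 29 + 1.1·1 = 30.1; r = 27.6 − 30.1 = -2.5
x=2: ŷ = 29 + 1.1·2 = 31.2; r = 34.2 − 31.2 = 3
x=3: ŷ = 29 + 1.1·3 = 32.3; r = 33.3 − 32.3 = 1
x=4: ŷ = 29 + 1.1·4 = 33.4; r = 32.4 − 33.4 = -1
x=5: ŷ = 29 + 1.1·5 = 34.5; r = 34 − 34.5 = -0.5
SSE = 6.25 + 9 + 1 + 1 + 0.25 = 17.5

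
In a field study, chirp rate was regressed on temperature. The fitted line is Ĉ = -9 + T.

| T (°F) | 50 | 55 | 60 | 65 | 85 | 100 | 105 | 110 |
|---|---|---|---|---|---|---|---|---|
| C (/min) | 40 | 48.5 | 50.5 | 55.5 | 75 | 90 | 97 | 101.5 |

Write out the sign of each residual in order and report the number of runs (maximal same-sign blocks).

T=50: Ĉ = -9 + 50 = 41; e = 40 − 41 = -1
T=55: Ĉ = -9 + 55 = 46; e = 48.5 − 46 = 2.5
T=60: Ĉ = -9 + 60 = 51; e = 50.5 − 51 = -0.5
T=65: Ĉ = -9 + 65 = 56; e = 55.5 − 56 = -0.5
T=85: Ĉ = -9 + 85 = 76; e = 75 − 76 = -1
T=100: Ĉ = -9 + 100 = 91; e = 90 − 91 = -1
T=105: Ĉ = -9 + 105 = 96; e = 97 − 96 = 1
T=110: Ĉ = -9 + 110 = 101; e = 101.5 − 101 = 0.5
Signs: − + − − − − + +
Runs: −×1, +×1, −×4, +×2 → 4

4 runs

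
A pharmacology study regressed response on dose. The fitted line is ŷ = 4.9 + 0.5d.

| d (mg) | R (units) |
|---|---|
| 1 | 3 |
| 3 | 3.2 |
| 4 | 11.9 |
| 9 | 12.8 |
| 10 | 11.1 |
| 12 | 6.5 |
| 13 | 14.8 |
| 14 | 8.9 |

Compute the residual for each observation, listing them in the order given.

d=1: ŷ = 4.9 + 0.5·1 = 5.4; e = 3 − 5.4 = -2.4
d=3: ŷ = 4.9 + 0.5·3 = 6.4; e = 3.2 − 6.4 = -3.2
d=4: ŷ = 4.9 + 0.5·4 = 6.9; e = 11.9 − 6.9 = 5
d=9: ŷ = 4.9 + 0.5·9 = 9.4; e = 12.8 − 9.4 = 3.4
d=10: ŷ = 4.9 + 0.5·10 = 9.9; e = 11.1 − 9.9 = 1.2
d=12: ŷ = 4.9 + 0.5·12 = 10.9; e = 6.5 − 10.9 = -4.4
d=13: ŷ = 4.9 + 0.5·13 = 11.4; e = 14.8 − 11.4 = 3.4
d=14: ŷ = 4.9 + 0.5·14 = 11.9; e = 8.9 − 11.9 = -3

-2.4, -3.2, 5, 3.4, 1.2, -4.4, 3.4, -3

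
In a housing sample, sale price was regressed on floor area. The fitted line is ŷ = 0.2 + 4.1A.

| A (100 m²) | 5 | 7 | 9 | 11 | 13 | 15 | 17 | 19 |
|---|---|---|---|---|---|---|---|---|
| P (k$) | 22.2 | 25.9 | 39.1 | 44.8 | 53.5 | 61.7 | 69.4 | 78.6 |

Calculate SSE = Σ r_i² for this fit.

SSE = 16

A=5: ŷ = 0.2 + 4.1·5 = 20.7; r = 22.2 − 20.7 = 1.5
A=7: ŷ = 0.2 + 4.1·7 = 28.9; r = 25.9 − 28.9 = -3
A=9: ŷ = 0.2 + 4.1·9 = 37.1; r = 39.1 − 37.1 = 2
A=11: ŷ = 0.2 + 4.1·11 = 45.3; r = 44.8 − 45.3 = -0.5
A=13: ŷ = 0.2 + 4.1·13 = 53.5; r = 53.5 − 53.5 = 0
A=15: ŷ = 0.2 + 4.1·15 = 61.7; r = 61.7 − 61.7 = 0
A=17: ŷ = 0.2 + 4.1·17 = 69.9; r = 69.4 − 69.9 = -0.5
A=19: ŷ = 0.2 + 4.1·19 = 78.1; r = 78.6 − 78.1 = 0.5
SSE = 2.25 + 9 + 4 + 0.25 + 0 + 0 + 0.25 + 0.25 = 16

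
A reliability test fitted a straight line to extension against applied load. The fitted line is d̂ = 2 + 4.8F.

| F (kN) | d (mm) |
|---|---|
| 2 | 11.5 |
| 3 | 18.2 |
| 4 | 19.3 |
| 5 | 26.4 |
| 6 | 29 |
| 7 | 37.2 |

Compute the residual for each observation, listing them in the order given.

-0.1, 1.8, -1.9, 0.4, -1.8, 1.6

F=2: d̂ = 2 + 4.8·2 = 11.6; r = 11.5 − 11.6 = -0.1
F=3: d̂ = 2 + 4.8·3 = 16.4; r = 18.2 − 16.4 = 1.8
F=4: d̂ = 2 + 4.8·4 = 21.2; r = 19.3 − 21.2 = -1.9
F=5: d̂ = 2 + 4.8·5 = 26; r = 26.4 − 26 = 0.4
F=6: d̂ = 2 + 4.8·6 = 30.8; r = 29 − 30.8 = -1.8
F=7: d̂ = 2 + 4.8·7 = 35.6; r = 37.2 − 35.6 = 1.6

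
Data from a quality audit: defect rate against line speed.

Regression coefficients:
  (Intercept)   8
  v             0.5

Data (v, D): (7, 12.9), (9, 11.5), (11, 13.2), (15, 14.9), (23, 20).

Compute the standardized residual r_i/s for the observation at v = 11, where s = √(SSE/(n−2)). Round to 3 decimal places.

-0.272

v=7: ŷ = 8 + 0.5·7 = 11.5; r = 12.9 − 11.5 = 1.4
v=9: ŷ = 8 + 0.5·9 = 12.5; r = 11.5 − 12.5 = -1
v=11: ŷ = 8 + 0.5·11 = 13.5; r = 13.2 − 13.5 = -0.3
v=15: ŷ = 8 + 0.5·15 = 15.5; r = 14.9 − 15.5 = -0.6
v=23: ŷ = 8 + 0.5·23 = 19.5; r = 20 − 19.5 = 0.5
SSE = 1.96 + 1 + 0.09 + 0.36 + 0.25 = 3.66
s = √(3.66/3) = 1.10454
r/s = -0.3 / 1.10454 = -0.272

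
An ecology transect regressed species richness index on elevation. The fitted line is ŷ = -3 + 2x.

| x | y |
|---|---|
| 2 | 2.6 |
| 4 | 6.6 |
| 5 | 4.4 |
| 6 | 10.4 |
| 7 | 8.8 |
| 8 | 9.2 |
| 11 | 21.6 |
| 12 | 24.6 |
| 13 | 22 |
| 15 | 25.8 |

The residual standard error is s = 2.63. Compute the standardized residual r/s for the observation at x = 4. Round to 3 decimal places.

ŷ = -3 + 2·4 = 5
r = 6.6 − 5 = 1.6
r/s = 1.6 / 2.63 = 0.608

0.608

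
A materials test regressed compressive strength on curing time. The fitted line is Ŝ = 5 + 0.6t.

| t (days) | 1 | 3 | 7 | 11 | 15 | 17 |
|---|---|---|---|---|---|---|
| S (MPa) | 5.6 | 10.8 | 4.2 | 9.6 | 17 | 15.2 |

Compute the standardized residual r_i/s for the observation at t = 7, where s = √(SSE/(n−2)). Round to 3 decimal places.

-1.361

t=1: Ŝ = 5 + 0.6·1 = 5.6; r = 5.6 − 5.6 = 0
t=3: Ŝ = 5 + 0.6·3 = 6.8; r = 10.8 − 6.8 = 4
t=7: Ŝ = 5 + 0.6·7 = 9.2; r = 4.2 − 9.2 = -5
t=11: Ŝ = 5 + 0.6·11 = 11.6; r = 9.6 − 11.6 = -2
t=15: Ŝ = 5 + 0.6·15 = 14; r = 17 − 14 = 3
t=17: Ŝ = 5 + 0.6·17 = 15.2; r = 15.2 − 15.2 = 0
SSE = 0 + 16 + 25 + 4 + 9 + 0 = 54
s = √(54/4) = 3.67423
r/s = -5 / 3.67423 = -1.361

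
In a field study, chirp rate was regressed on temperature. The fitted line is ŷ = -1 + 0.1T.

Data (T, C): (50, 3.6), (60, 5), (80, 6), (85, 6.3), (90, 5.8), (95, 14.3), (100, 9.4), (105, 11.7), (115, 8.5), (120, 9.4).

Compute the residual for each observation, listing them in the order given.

-0.4, 0, -1, -1.2, -2.2, 5.8, 0.4, 2.2, -2, -1.6

T=50: ŷ = -1 + 0.1·50 = 4; e = 3.6 − 4 = -0.4
T=60: ŷ = -1 + 0.1·60 = 5; e = 5 − 5 = 0
T=80: ŷ = -1 + 0.1·80 = 7; e = 6 − 7 = -1
T=85: ŷ = -1 + 0.1·85 = 7.5; e = 6.3 − 7.5 = -1.2
T=90: ŷ = -1 + 0.1·90 = 8; e = 5.8 − 8 = -2.2
T=95: ŷ = -1 + 0.1·95 = 8.5; e = 14.3 − 8.5 = 5.8
T=100: ŷ = -1 + 0.1·100 = 9; e = 9.4 − 9 = 0.4
T=105: ŷ = -1 + 0.1·105 = 9.5; e = 11.7 − 9.5 = 2.2
T=115: ŷ = -1 + 0.1·115 = 10.5; e = 8.5 − 10.5 = -2
T=120: ŷ = -1 + 0.1·120 = 11; e = 9.4 − 11 = -1.6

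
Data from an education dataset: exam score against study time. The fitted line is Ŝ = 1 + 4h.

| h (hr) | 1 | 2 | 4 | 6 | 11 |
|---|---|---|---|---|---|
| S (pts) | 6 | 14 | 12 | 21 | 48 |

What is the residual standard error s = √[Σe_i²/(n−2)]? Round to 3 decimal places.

s = 5.033

h=1: Ŝ = 1 + 4·1 = 5; e = 6 − 5 = 1
h=2: Ŝ = 1 + 4·2 = 9; e = 14 − 9 = 5
h=4: Ŝ = 1 + 4·4 = 17; e = 12 − 17 = -5
h=6: Ŝ = 1 + 4·6 = 25; e = 21 − 25 = -4
h=11: Ŝ = 1 + 4·11 = 45; e = 48 − 45 = 3
SSE = 1 + 25 + 25 + 16 + 9 = 76
s = √(76/3) = √25.3333 ≈ 5.033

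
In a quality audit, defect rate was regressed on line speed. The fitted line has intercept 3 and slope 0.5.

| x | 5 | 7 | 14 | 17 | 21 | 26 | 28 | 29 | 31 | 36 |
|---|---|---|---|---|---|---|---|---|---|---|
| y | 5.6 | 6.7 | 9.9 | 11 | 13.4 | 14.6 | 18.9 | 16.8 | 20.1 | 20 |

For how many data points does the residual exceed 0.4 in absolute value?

6

x=5: ŷ = 3 + 0.5·5 = 5.5; e = 5.6 − 5.5 = 0.1
x=7: ŷ = 3 + 0.5·7 = 6.5; e = 6.7 − 6.5 = 0.2
x=14: ŷ = 3 + 0.5·14 = 10; e = 9.9 − 10 = -0.1
x=17: ŷ = 3 + 0.5·17 = 11.5; e = 11 − 11.5 = -0.5
x=21: ŷ = 3 + 0.5·21 = 13.5; e = 13.4 − 13.5 = -0.1
x=26: ŷ = 3 + 0.5·26 = 16; e = 14.6 − 16 = -1.4
x=28: ŷ = 3 + 0.5·28 = 17; e = 18.9 − 17 = 1.9
x=29: ŷ = 3 + 0.5·29 = 17.5; e = 16.8 − 17.5 = -0.7
x=31: ŷ = 3 + 0.5·31 = 18.5; e = 20.1 − 18.5 = 1.6
x=36: ŷ = 3 + 0.5·36 = 21; e = 20 − 21 = -1
|e| > 0.4: x=17 (|e|=0.5), x=26 (|e|=1.4), x=28 (|e|=1.9), x=29 (|e|=0.7), x=31 (|e|=1.6), x=36 (|e|=1) → 6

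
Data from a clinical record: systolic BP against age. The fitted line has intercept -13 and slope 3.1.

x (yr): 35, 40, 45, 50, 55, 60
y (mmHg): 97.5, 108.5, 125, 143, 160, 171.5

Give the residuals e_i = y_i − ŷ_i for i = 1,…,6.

2, -2.5, -1.5, 1, 2.5, -1.5

x=35: ŷ = -13 + 3.1·35 = 95.5; e = 97.5 − 95.5 = 2
x=40: ŷ = -13 + 3.1·40 = 111; e = 108.5 − 111 = -2.5
x=45: ŷ = -13 + 3.1·45 = 126.5; e = 125 − 126.5 = -1.5
x=50: ŷ = -13 + 3.1·50 = 142; e = 143 − 142 = 1
x=55: ŷ = -13 + 3.1·55 = 157.5; e = 160 − 157.5 = 2.5
x=60: ŷ = -13 + 3.1·60 = 173; e = 171.5 − 173 = -1.5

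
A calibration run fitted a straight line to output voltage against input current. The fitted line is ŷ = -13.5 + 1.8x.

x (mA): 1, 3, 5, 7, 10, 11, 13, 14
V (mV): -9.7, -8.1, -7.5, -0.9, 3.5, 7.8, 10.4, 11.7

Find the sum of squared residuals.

SSE = 16.5

x=1: ŷ = -13.5 + 1.8·1 = -11.7; r = -9.7 − (-11.7) = 2
x=3: ŷ = -13.5 + 1.8·3 = -8.1; r = -8.1 − (-8.1) = 0
x=5: ŷ = -13.5 + 1.8·5 = -4.5; r = -7.5 − (-4.5) = -3
x=7: ŷ = -13.5 + 1.8·7 = -0.9; r = -0.9 − (-0.9) = 0
x=10: ŷ = -13.5 + 1.8·10 = 4.5; r = 3.5 − 4.5 = -1
x=11: ŷ = -13.5 + 1.8·11 = 6.3; r = 7.8 − 6.3 = 1.5
x=13: ŷ = -13.5 + 1.8·13 = 9.9; r = 10.4 − 9.9 = 0.5
x=14: ŷ = -13.5 + 1.8·14 = 11.7; r = 11.7 − 11.7 = 0
SSE = 4 + 0 + 9 + 0 + 1 + 2.25 + 0.25 + 0 = 16.5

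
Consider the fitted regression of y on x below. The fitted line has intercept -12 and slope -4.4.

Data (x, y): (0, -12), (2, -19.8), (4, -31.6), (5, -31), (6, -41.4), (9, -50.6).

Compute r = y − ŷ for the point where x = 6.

r = -3

ŷ = -12 − 4.4·6 = -38.4
r = -41.4 − (-38.4) = -3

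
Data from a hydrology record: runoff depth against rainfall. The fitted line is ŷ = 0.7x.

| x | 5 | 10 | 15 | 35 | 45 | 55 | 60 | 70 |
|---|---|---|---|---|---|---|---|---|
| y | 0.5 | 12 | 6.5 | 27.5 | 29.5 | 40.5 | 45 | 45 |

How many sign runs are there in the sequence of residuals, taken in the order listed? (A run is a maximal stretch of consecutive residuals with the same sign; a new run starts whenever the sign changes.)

7 runs

x=5: ŷ = 0.7·5 = 3.5; e = 0.5 − 3.5 = -3
x=10: ŷ = 0.7·10 = 7; e = 12 − 7 = 5
x=15: ŷ = 0.7·15 = 10.5; e = 6.5 − 10.5 = -4
x=35: ŷ = 0.7·35 = 24.5; e = 27.5 − 24.5 = 3
x=45: ŷ = 0.7·45 = 31.5; e = 29.5 − 31.5 = -2
x=55: ŷ = 0.7·55 = 38.5; e = 40.5 − 38.5 = 2
x=60: ŷ = 0.7·60 = 42; e = 45 − 42 = 3
x=70: ŷ = 0.7·70 = 49; e = 45 − 49 = -4
Signs: − + − + − + + −
Runs: −×1, +×1, −×1, +×1, −×1, +×2, −×1 → 7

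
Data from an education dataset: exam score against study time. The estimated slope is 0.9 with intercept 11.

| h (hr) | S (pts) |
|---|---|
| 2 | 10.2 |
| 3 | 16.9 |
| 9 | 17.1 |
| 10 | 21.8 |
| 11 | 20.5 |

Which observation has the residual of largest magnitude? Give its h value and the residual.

h=2: ŷ = 11 + 0.9·2 = 12.8; r = 10.2 − 12.8 = -2.6
h=3: ŷ = 11 + 0.9·3 = 13.7; r = 16.9 − 13.7 = 3.2
h=9: ŷ = 11 + 0.9·9 = 19.1; r = 17.1 − 19.1 = -2
h=10: ŷ = 11 + 0.9·10 = 20; r = 21.8 − 20 = 1.8
h=11: ŷ = 11 + 0.9·11 = 20.9; r = 20.5 − 20.9 = -0.4
Largest |r| is 3.2 at h = 3, residual 3.2.

h = 3, r = 3.2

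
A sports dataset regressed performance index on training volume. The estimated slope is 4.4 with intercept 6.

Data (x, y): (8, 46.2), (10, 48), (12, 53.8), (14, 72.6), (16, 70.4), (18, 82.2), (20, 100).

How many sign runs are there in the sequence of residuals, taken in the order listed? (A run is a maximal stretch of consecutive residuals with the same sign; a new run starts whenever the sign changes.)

5 runs

x=8: ŷ = 6 + 4.4·8 = 41.2; r = 46.2 − 41.2 = 5
x=10: ŷ = 6 + 4.4·10 = 50; r = 48 − 50 = -2
x=12: ŷ = 6 + 4.4·12 = 58.8; r = 53.8 − 58.8 = -5
x=14: ŷ = 6 + 4.4·14 = 67.6; r = 72.6 − 67.6 = 5
x=16: ŷ = 6 + 4.4·16 = 76.4; r = 70.4 − 76.4 = -6
x=18: ŷ = 6 + 4.4·18 = 85.2; r = 82.2 − 85.2 = -3
x=20: ŷ = 6 + 4.4·20 = 94; r = 100 − 94 = 6
Signs: + − − + − − +
Runs: +×1, −×2, +×1, −×2, +×1 → 5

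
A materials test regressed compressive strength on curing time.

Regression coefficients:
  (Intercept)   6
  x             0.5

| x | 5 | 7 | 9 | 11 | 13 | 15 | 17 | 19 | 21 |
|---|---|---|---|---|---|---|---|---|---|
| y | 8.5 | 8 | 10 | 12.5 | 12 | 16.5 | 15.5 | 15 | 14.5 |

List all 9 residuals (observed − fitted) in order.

0, -1.5, -0.5, 1, -0.5, 3, 1, -0.5, -2

x=5: ŷ = 6 + 0.5·5 = 8.5; r = 8.5 − 8.5 = 0
x=7: ŷ = 6 + 0.5·7 = 9.5; r = 8 − 9.5 = -1.5
x=9: ŷ = 6 + 0.5·9 = 10.5; r = 10 − 10.5 = -0.5
x=11: ŷ = 6 + 0.5·11 = 11.5; r = 12.5 − 11.5 = 1
x=13: ŷ = 6 + 0.5·13 = 12.5; r = 12 − 12.5 = -0.5
x=15: ŷ = 6 + 0.5·15 = 13.5; r = 16.5 − 13.5 = 3
x=17: ŷ = 6 + 0.5·17 = 14.5; r = 15.5 − 14.5 = 1
x=19: ŷ = 6 + 0.5·19 = 15.5; r = 15 − 15.5 = -0.5
x=21: ŷ = 6 + 0.5·21 = 16.5; r = 14.5 − 16.5 = -2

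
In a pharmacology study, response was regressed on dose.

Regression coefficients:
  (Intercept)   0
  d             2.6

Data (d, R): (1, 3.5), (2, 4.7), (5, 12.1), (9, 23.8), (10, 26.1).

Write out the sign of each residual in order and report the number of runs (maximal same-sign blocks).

3 runs

d=1: R̂ = 2.6·1 = 2.6; e = 3.5 − 2.6 = 0.9
d=2: R̂ = 2.6·2 = 5.2; e = 4.7 − 5.2 = -0.5
d=5: R̂ = 2.6·5 = 13; e = 12.1 − 13 = -0.9
d=9: R̂ = 2.6·9 = 23.4; e = 23.8 − 23.4 = 0.4
d=10: R̂ = 2.6·10 = 26; e = 26.1 − 26 = 0.1
Signs: + − − + +
Runs: +×1, −×2, +×2 → 3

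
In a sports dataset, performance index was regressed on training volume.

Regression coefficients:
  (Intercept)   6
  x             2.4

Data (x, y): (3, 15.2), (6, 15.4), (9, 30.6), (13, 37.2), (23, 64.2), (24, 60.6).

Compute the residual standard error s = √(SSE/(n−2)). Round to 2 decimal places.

s = 3.74

x=3: ŷ = 6 + 2.4·3 = 13.2; e = 15.2 − 13.2 = 2
x=6: ŷ = 6 + 2.4·6 = 20.4; e = 15.4 − 20.4 = -5
x=9: ŷ = 6 + 2.4·9 = 27.6; e = 30.6 − 27.6 = 3
x=13: ŷ = 6 + 2.4·13 = 37.2; e = 37.2 − 37.2 = 0
x=23: ŷ = 6 + 2.4·23 = 61.2; e = 64.2 − 61.2 = 3
x=24: ŷ = 6 + 2.4·24 = 63.6; e = 60.6 − 63.6 = -3
SSE = 4 + 25 + 9 + 0 + 9 + 9 = 56
s = √(56/4) = √14 ≈ 3.74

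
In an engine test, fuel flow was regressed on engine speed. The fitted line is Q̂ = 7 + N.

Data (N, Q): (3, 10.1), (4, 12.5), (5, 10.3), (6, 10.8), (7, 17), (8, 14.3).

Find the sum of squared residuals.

SSE = 19.48

N=3: Q̂ = 7 + 3 = 10; e = 10.1 − 10 = 0.1
N=4: Q̂ = 7 + 4 = 11; e = 12.5 − 11 = 1.5
N=5: Q̂ = 7 + 5 = 12; e = 10.3 − 12 = -1.7
N=6: Q̂ = 7 + 6 = 13; e = 10.8 − 13 = -2.2
N=7: Q̂ = 7 + 7 = 14; e = 17 − 14 = 3
N=8: Q̂ = 7 + 8 = 15; e = 14.3 − 15 = -0.7
SSE = 0.01 + 2.25 + 2.89 + 4.84 + 9 + 0.49 = 19.48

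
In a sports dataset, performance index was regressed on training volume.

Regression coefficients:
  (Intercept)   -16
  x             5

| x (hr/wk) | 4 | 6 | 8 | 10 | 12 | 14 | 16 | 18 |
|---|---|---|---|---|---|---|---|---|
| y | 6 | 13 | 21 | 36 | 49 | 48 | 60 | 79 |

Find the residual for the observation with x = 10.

e = 2

ŷ = -16 + 5·10 = 34
e = 36 − 34 = 2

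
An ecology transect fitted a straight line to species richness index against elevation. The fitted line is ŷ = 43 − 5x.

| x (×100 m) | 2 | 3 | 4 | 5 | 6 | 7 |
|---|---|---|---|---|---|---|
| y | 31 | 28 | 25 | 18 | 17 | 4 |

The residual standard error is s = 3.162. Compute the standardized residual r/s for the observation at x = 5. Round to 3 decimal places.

0.000

ŷ = 43 − 5·5 = 18
r = 18 − 18 = 0
r/s = 0 / 3.162 = 0.000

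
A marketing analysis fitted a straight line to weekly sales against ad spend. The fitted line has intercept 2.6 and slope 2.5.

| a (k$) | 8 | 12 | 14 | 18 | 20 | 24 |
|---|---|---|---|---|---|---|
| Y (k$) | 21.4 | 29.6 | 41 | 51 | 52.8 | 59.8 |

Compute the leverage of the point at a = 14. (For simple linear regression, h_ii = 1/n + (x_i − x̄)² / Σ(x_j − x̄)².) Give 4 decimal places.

ā = (8 + 12 + 14 + 18 + 20 + 24)/6 = 16
Σ(a − ā)² = 64 + 16 + 4 + 4 + 16 + 64 = 168
h = 1/6 + (-2)²/168 = 0.166667 + 0.0238095 = 0.1905

h = 0.1905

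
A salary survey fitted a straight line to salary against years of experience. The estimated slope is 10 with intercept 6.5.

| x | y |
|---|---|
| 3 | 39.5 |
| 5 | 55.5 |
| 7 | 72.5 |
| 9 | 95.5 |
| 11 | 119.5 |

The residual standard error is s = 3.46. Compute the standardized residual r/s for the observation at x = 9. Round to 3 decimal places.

-0.289

ŷ = 6.5 + 10·9 = 96.5
r = 95.5 − 96.5 = -1
r/s = -1 / 3.46 = -0.289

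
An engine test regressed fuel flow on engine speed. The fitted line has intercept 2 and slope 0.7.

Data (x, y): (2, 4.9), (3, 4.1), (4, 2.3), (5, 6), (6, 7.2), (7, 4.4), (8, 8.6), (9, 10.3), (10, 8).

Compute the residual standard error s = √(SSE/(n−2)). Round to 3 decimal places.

s = 1.773

x=2: ŷ = 2 + 0.7·2 = 3.4; r = 4.9 − 3.4 = 1.5
x=3: ŷ = 2 + 0.7·3 = 4.1; r = 4.1 − 4.1 = 0
x=4: ŷ = 2 + 0.7·4 = 4.8; r = 2.3 − 4.8 = -2.5
x=5: ŷ = 2 + 0.7·5 = 5.5; r = 6 − 5.5 = 0.5
x=6: ŷ = 2 + 0.7·6 = 6.2; r = 7.2 − 6.2 = 1
x=7: ŷ = 2 + 0.7·7 = 6.9; r = 4.4 − 6.9 = -2.5
x=8: ŷ = 2 + 0.7·8 = 7.6; r = 8.6 − 7.6 = 1
x=9: ŷ = 2 + 0.7·9 = 8.3; r = 10.3 − 8.3 = 2
x=10: ŷ = 2 + 0.7·10 = 9; r = 8 − 9 = -1
SSE = 2.25 + 0 + 6.25 + 0.25 + 1 + 6.25 + 1 + 4 + 1 = 22
s = √(22/7) = √3.14286 ≈ 1.773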